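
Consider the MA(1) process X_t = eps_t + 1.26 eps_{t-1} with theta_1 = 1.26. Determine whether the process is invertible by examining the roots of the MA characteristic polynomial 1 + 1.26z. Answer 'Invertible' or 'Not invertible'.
\text{Not invertible}

The MA(q) characteristic polynomial is P(z) = 1 + 1.26z.
Invertibility requires all roots to lie outside the unit circle, i.e. |z| > 1 for every root.
This is linear in z: 1 + (1.26) z = 0  =>  z = -1/(1.26) = -0.793651,  |z| = 0.793651.
Moduli of all roots: 0.7937.
All moduli strictly greater than 1? No.
Verdict: Not invertible.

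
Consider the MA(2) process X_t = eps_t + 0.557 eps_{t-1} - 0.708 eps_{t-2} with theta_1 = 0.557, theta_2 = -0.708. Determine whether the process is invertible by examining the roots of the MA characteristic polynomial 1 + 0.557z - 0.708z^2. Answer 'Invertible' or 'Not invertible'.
\text{Not invertible}

The MA(q) characteristic polynomial is P(z) = 1 + 0.557z - 0.708z^2.
Invertibility requires all roots to lie outside the unit circle, i.e. |z| > 1 for every root.
Set 1 + (0.557) z + (-0.708) z^2 = 0, i.e. a z^2 + b z + c = 0 with a = -0.708, b = 0.557, c = 1.
Discriminant D = b^2 - 4ac = (0.557)^2 - 4*(-0.708)*1 = 0.310249 - (-2.832) = 3.142249.
D >= 0, so the roots are real: z = (-b +/- sqrt(D)) / (2a) = (-0.557 +/- 1.772639) / (-1.416).
  z_1 = (-0.557 + 1.772639) / (-1.416) = -0.8585,   |z_1| = 0.8585.
  z_2 = (-0.557 - 1.772639) / (-1.416) = 1.6452,   |z_2| = 1.6452.
Moduli of all roots: 0.8585, 1.6452.
All moduli strictly greater than 1? No.
Verdict: Not invertible.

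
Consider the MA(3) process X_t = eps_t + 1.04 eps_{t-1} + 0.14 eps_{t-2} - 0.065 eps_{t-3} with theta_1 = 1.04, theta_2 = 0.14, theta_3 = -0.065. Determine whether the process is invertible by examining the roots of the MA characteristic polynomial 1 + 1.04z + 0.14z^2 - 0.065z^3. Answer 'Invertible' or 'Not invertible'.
\text{Invertible}

The MA(q) characteristic polynomial is P(z) = 1 + 1.04z + 0.14z^2 - 0.065z^3.
Invertibility requires all roots to lie outside the unit circle, i.e. |z| > 1 for every root.
Degree 3: look for a simple real root z0 first, then factor out (1 - z/z0) and solve the remaining quadratic.
Testing z0 = -2: P(-2) = 1 + (1.04)(-2) + (0.14)(-2)^2 + (-0.065)(-2)^3
  = 1 + (-2.08) + (0.56) + (0.52) = 0.  So z_0 = -2 is a root, |z_0| = 2.
Divide out the factor (1 + 0.5 z) = (1 - z/z0) (since 1/z0 = -0.5):
  P(z) = (1 + 0.5 z)(1 + (0.54) z + (-0.13) z^2)
  [check: z-coef 0.54 - (-0.5) = 1.04; z^2-coef -0.13 - (-0.5)(0.54) = 0.14; z^3-coef -(-0.5)(-0.13) = -0.065.]
Remaining roots from the quadratic factor 1 + (0.54) z + (-0.13) z^2:
  Set 1 + (0.54) z + (-0.13) z^2 = 0, i.e. a z^2 + b z + c = 0 with a = -0.13, b = 0.54, c = 1.
  Discriminant D = b^2 - 4ac = (0.54)^2 - 4*(-0.13)*1 = 0.2916 - (-0.52) = 0.8116.
  D >= 0, so the roots are real: z = (-b +/- sqrt(D)) / (2a) = (-0.54 +/- 0.900888) / (-0.26).
    z_1 = (-0.54 + 0.900888) / (-0.26) = -1.388,   |z_1| = 1.388.
    z_2 = (-0.54 - 0.900888) / (-0.26) = 5.5419,   |z_2| = 5.5419.
Moduli of all roots: 2.0000, 1.3880, 5.5419.
All moduli strictly greater than 1? Yes.
Verdict: Invertible.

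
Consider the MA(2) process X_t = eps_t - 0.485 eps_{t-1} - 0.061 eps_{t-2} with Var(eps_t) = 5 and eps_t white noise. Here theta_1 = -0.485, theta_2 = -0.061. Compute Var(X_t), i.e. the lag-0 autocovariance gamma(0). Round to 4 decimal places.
\gamma(0) = 6.1947

For an MA(q) process X_t = eps_t + sum_i theta_i eps_{t-i} with
Var(eps_t) = sigma^2, the variance is
  gamma(0) = sigma^2 * (1 + sum_i theta_i^2).
  sum_i theta_i^2 = (-0.485)^2 + (-0.061)^2 = 0.235225 + 0.003721 = 0.238946.
  gamma(0) = 5 * (1 + 0.238946) = 5 * 1.238946 = 6.19473, which rounds to 6.1947.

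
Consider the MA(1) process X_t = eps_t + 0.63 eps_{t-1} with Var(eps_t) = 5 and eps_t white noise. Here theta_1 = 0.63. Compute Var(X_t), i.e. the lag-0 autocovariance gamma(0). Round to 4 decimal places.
\gamma(0) = 6.9845

For an MA(q) process X_t = eps_t + sum_i theta_i eps_{t-i} with
Var(eps_t) = sigma^2, the variance is
  gamma(0) = sigma^2 * (1 + sum_i theta_i^2).
  sum_i theta_i^2 = (0.63)^2 = 0.3969.
  gamma(0) = 5 * (1 + 0.3969) = 5 * 1.3969 = 6.9845.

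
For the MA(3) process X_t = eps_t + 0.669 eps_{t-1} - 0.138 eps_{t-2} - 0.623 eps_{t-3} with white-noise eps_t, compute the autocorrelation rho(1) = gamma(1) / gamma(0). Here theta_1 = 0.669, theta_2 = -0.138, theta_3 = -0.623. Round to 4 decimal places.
\rho(1) = 0.3573

For an MA(q) process with theta_0 = 1, the autocovariance is
  gamma(k) = sigma^2 * sum_{i=0..q-k} theta_i * theta_{i+k},
and rho(k) = gamma(k) / gamma(0). Sigma^2 cancels.
  numerator   = (1)*(0.669) + (0.669)*(-0.138) + (-0.138)*(-0.623) = 0.662652.
  denominator = (1)^2 + (0.669)^2 + (-0.138)^2 + (-0.623)^2 = 1.854734.
  rho(1) = 0.662652 / 1.854734 = 0.3573.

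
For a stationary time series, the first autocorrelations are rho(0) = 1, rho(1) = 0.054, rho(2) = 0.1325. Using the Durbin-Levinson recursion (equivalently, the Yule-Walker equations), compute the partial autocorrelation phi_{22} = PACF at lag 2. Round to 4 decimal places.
\phi_{22} = 0.1300

The PACF at lag k is phi_{kk}, the last component of the solution
to the Yule-Walker system G_k phi = r_k where
  (G_k)_{ij} = rho(|i - j|), (r_k)_i = rho(i), i,j = 1..k.
Equivalently, Durbin-Levinson gives phi_{kk} iteratively:
  phi_{11} = rho(1)
  phi_{kk} = [rho(k) - sum_{j=1..k-1} phi_{k-1,j} rho(k-j)]
            / [1 - sum_{j=1..k-1} phi_{k-1,j} rho(j)],
  phi_{k,j} = phi_{k-1,j} - phi_{kk} phi_{k-1,k-j},  j = 1..k-1.
Step k = 1:
  phi_11 = rho(1) = 0.054.
Step k = 2:
  phi_22 = [rho(2) - phi_11 rho(1)] / [1 - phi_11 rho(1)] = [0.1325 - (0.054)(0.054)] / [1 - (0.054)(0.054)]
         = 0.129584 / 0.997084 = 0.13.
Therefore phi_{22} = 0.1300.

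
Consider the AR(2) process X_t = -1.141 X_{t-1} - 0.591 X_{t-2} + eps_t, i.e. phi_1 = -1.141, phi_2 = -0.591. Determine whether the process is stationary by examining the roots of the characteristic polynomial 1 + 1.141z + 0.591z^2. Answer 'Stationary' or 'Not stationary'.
\text{Stationary}

The AR(p) characteristic polynomial is P(z) = 1 + 1.141z + 0.591z^2.
Stationarity requires all roots to lie outside the unit circle, i.e. |z| > 1 for every root.
Set 1 + (1.141) z + (0.591) z^2 = 0, i.e. a z^2 + b z + c = 0 with a = 0.591, b = 1.141, c = 1.
Discriminant D = b^2 - 4ac = (1.141)^2 - 4*(0.591)*1 = 1.301881 - (2.364) = -1.062119.
D < 0, so the roots are the complex-conjugate pair z = (-b +/- i sqrt(-D)) / (2a) = -0.9653 +/- 0.8719i.
For a conjugate pair |z|^2 = z * conj(z) = (product of roots) = c/a = 1/(0.591) = 1.692047, so |z| = sqrt(1.692047) = 1.3008 for both roots.
Moduli of all roots: 1.3008, 1.3008.
All moduli strictly greater than 1? Yes.
Verdict: Stationary.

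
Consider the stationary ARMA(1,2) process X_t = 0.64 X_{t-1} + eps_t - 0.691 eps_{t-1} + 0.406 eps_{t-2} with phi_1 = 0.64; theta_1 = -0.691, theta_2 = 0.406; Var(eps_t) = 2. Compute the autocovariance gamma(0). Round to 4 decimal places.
\gamma(0) = 2.4774

Multiply the model equation by X_{t-k} and take expectations. With theta_0 = psi_0 = 1 and psi_j the MA(infinity) weights, this gives
  gamma(k) - sum_i phi_i gamma(k-i) = c_k,
  c_k = sigma^2 * sum_{j=k..q} theta_j psi_{j-k}   (c_k = 0 for k > q),
using gamma(-m) = gamma(m).
psi-weights needed (psi_j = theta_j + sum_i phi_i psi_{j-i}):
  psi_1 = theta_1 + phi_1 = -0.691 + (0.64) = -0.051
  psi_2 = theta_2 + phi_1 psi_1 = 0.406 + (0.64)(-0.051) = 0.37336
Right-hand sides:
  c_0 = sigma^2 (1 + theta_1 psi_1 + theta_2 psi_2) = 2 * (1 + (-0.691)(-0.051) + (0.406)(0.37336)) = 2 * 1.186825 = 2.37365
  c_1 = sigma^2 (theta_1 + theta_2 psi_1) = 2 * (-0.691 + (0.406)(-0.051)) = -1.423412
  c_2 = sigma^2 theta_2 = 2 * (0.406) = 0.812
Equations for k = 0 and k = 1 (AR order 1):
  gamma(0) = phi_1 gamma(1) + c_0
  gamma(1) = phi_1 gamma(0) + c_1
Substituting the second into the first: gamma(0) (1 - phi_1^2) = c_0 + phi_1 c_1, so
  gamma(0) = (c_0 + phi_1 c_1) / (1 - phi_1^2) = (2.37365 + (0.64)(-1.423412)) / (1 - (0.64)^2) = 1.462667 / 0.5904 = 2.477416.
Therefore gamma(0) = 2.4774 (to 4 decimal places).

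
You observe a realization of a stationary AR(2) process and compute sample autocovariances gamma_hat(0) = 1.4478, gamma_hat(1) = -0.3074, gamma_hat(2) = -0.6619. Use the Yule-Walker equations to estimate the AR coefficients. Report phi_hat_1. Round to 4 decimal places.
\hat\phi_{1} = -0.3240

The Yule-Walker equations for an AR(p) process read, in matrix form,
  Gamma_p phi = r_p,   with   (Gamma_p)_{ij} = gamma(|i - j|),
                       (r_p)_i = gamma(i),   i,j = 1..p.
Substitute the sample gammas (Toeplitz matrix and right-hand side of size 2):
  Gamma_p = [[1.4478, -0.3074], [-0.3074, 1.4478]]
  r_p     = [-0.3074, -0.6619]
Written out:
  1.4478 phi_1 - 0.3074 phi_2 = -0.3074
  -0.3074 phi_1 + 1.4478 phi_2 = -0.6619
Solve by Cramer's rule:
  det = gamma(0)^2 - gamma(1)^2 = (1.4478)^2 - (-0.3074)^2 = 2.09612484 - 0.09449476 = 2.00163008
  phi_hat_1 = [gamma(1) gamma(0) - gamma(1) gamma(2)] / det = [(-0.3074)(1.4478) - (-0.3074)(-0.6619)] / 2.00163008 = -0.64852178 / 2.00163008 = -0.324
  phi_hat_2 = [gamma(0) gamma(2) - gamma(1)^2] / det = [(1.4478)(-0.6619) - (-0.3074)^2] / 2.00163008 = -1.05279358 / 2.00163008 = -0.526
So phi_hat = [-0.3240, -0.5260].
Therefore phi_hat_1 = -0.3240.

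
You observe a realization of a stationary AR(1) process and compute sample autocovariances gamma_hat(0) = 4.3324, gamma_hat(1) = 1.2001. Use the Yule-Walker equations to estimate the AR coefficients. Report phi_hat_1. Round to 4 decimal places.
\hat\phi_{1} = 0.2770

The Yule-Walker equations for an AR(p) process read, in matrix form,
  Gamma_p phi = r_p,   with   (Gamma_p)_{ij} = gamma(|i - j|),
                       (r_p)_i = gamma(i),   i,j = 1..p.
Substitute the sample gammas (Toeplitz matrix and right-hand side of size 1):
  Gamma_p = [[4.3324]]
  r_p     = [1.2001]
With p = 1 this is the single equation gamma(0) phi_1 = gamma(1):
  phi_hat_1 = gamma(1) / gamma(0) = 1.2001 / 4.3324 = 0.2770.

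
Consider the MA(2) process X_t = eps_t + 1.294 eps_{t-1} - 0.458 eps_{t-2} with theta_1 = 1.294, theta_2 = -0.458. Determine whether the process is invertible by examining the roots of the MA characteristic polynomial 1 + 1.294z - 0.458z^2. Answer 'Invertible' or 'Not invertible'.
\text{Not invertible}

The MA(q) characteristic polynomial is P(z) = 1 + 1.294z - 0.458z^2.
Invertibility requires all roots to lie outside the unit circle, i.e. |z| > 1 for every root.
Set 1 + (1.294) z + (-0.458) z^2 = 0, i.e. a z^2 + b z + c = 0 with a = -0.458, b = 1.294, c = 1.
Discriminant D = b^2 - 4ac = (1.294)^2 - 4*(-0.458)*1 = 1.674436 - (-1.832) = 3.506436.
D >= 0, so the roots are real: z = (-b +/- sqrt(D)) / (2a) = (-1.294 +/- 1.872548) / (-0.916).
  z_1 = (-1.294 + 1.872548) / (-0.916) = -0.6316,   |z_1| = 0.6316.
  z_2 = (-1.294 - 1.872548) / (-0.916) = 3.4569,   |z_2| = 3.4569.
Moduli of all roots: 0.6316, 3.4569.
All moduli strictly greater than 1? No.
Verdict: Not invertible.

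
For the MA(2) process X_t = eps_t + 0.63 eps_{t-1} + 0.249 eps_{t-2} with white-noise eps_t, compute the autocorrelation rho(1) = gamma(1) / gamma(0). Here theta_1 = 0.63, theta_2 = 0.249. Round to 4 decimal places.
\rho(1) = 0.5394

For an MA(q) process with theta_0 = 1, the autocovariance is
  gamma(k) = sigma^2 * sum_{i=0..q-k} theta_i * theta_{i+k},
and rho(k) = gamma(k) / gamma(0). Sigma^2 cancels.
  numerator   = (1)*(0.63) + (0.63)*(0.249) = 0.78687.
  denominator = (1)^2 + (0.63)^2 + (0.249)^2 = 1.458901.
  rho(1) = 0.78687 / 1.458901 = 0.5394.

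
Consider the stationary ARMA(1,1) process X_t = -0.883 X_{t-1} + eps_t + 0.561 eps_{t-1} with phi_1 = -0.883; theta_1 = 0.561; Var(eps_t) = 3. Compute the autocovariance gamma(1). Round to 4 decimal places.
\gamma(1) = -2.2127

Multiply the model equation by X_{t-k} and take expectations. With theta_0 = psi_0 = 1 and psi_j the MA(infinity) weights, this gives
  gamma(k) - sum_i phi_i gamma(k-i) = c_k,
  c_k = sigma^2 * sum_{j=k..q} theta_j psi_{j-k}   (c_k = 0 for k > q),
using gamma(-m) = gamma(m).
psi-weights needed (psi_j = theta_j + sum_i phi_i psi_{j-i}):
  psi_1 = theta_1 + phi_1 = 0.561 + (-0.883) = -0.322
Right-hand sides:
  c_0 = sigma^2 (1 + theta_1 psi_1) = 3 * (1 + (0.561)(-0.322)) = 3 * 0.819358 = 2.458074
  c_1 = sigma^2 theta_1 = 3 * (0.561) = 1.683
  c_2 = 0
Equations for k = 0 and k = 1 (AR order 1):
  gamma(0) = phi_1 gamma(1) + c_0
  gamma(1) = phi_1 gamma(0) + c_1
Substituting the second into the first: gamma(0) (1 - phi_1^2) = c_0 + phi_1 c_1, so
  gamma(0) = (c_0 + phi_1 c_1) / (1 - phi_1^2) = (2.458074 + (-0.883)(1.683)) / (1 - (-0.883)^2) = 0.971985 / 0.220311 = 4.411877.
  gamma(1) = phi_1 gamma(0) + c_1 = (-0.883)(4.411877) + (1.683) = -2.212687.
Therefore gamma(1) = -2.2127 (to 4 decimal places).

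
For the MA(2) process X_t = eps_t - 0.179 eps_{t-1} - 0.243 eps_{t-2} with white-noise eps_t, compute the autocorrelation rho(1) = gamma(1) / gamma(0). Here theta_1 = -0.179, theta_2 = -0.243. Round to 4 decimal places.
\rho(1) = -0.1242

For an MA(q) process with theta_0 = 1, the autocovariance is
  gamma(k) = sigma^2 * sum_{i=0..q-k} theta_i * theta_{i+k},
and rho(k) = gamma(k) / gamma(0). Sigma^2 cancels.
  numerator   = (1)*(-0.179) + (-0.179)*(-0.243) = -0.135503.
  denominator = (1)^2 + (-0.179)^2 + (-0.243)^2 = 1.09109.
  rho(1) = -0.135503 / 1.09109 = -0.1242.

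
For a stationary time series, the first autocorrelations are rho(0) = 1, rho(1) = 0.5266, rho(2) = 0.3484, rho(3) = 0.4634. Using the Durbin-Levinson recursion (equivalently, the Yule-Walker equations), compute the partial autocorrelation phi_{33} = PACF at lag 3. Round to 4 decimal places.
\phi_{33} = 0.3440

The PACF at lag k is phi_{kk}, the last component of the solution
to the Yule-Walker system G_k phi = r_k where
  (G_k)_{ij} = rho(|i - j|), (r_k)_i = rho(i), i,j = 1..k.
Equivalently, Durbin-Levinson gives phi_{kk} iteratively:
  phi_{11} = rho(1)
  phi_{kk} = [rho(k) - sum_{j=1..k-1} phi_{k-1,j} rho(k-j)]
            / [1 - sum_{j=1..k-1} phi_{k-1,j} rho(j)],
  phi_{k,j} = phi_{k-1,j} - phi_{kk} phi_{k-1,k-j},  j = 1..k-1.
Step k = 1:
  phi_11 = rho(1) = 0.5266.
Step k = 2:
  phi_22 = [rho(2) - phi_11 rho(1)] / [1 - phi_11 rho(1)] = [0.3484 - (0.5266)(0.5266)] / [1 - (0.5266)(0.5266)]
         = 0.07109244 / 0.72269244 = 0.098372.
  Update: phi_21 = phi_11 - phi_22 phi_11 = 0.5266 - (0.098372)(0.5266) = 0.474797.
Step k = 3:
  phi_33 = [rho(3) - phi_21 rho(2) - phi_22 rho(1)] / [1 - phi_21 rho(1) - phi_22 rho(2)]
    numerator   = 0.4634 - (0.474797)(0.3484) - (0.098372)(0.5266) = 0.24617805
    denominator = 1 - (0.474797)(0.5266) - (0.098372)(0.3484) = 0.71569896
  phi_33 = 0.24617805 / 0.71569896 = 0.344.
Therefore phi_{33} = 0.3440.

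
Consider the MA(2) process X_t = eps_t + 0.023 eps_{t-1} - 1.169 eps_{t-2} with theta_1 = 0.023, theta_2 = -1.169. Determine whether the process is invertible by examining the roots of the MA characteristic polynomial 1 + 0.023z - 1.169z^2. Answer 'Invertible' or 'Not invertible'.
\text{Not invertible}

The MA(q) characteristic polynomial is P(z) = 1 + 0.023z - 1.169z^2.
Invertibility requires all roots to lie outside the unit circle, i.e. |z| > 1 for every root.
Set 1 + (0.023) z + (-1.169) z^2 = 0, i.e. a z^2 + b z + c = 0 with a = -1.169, b = 0.023, c = 1.
Discriminant D = b^2 - 4ac = (0.023)^2 - 4*(-1.169)*1 = 0.000529 - (-4.676) = 4.676529.
D >= 0, so the roots are real: z = (-b +/- sqrt(D)) / (2a) = (-0.023 +/- 2.162528) / (-2.338).
  z_1 = (-0.023 + 2.162528) / (-2.338) = -0.9151,   |z_1| = 0.9151.
  z_2 = (-0.023 - 2.162528) / (-2.338) = 0.9348,   |z_2| = 0.9348.
Moduli of all roots: 0.9151, 0.9348.
All moduli strictly greater than 1? No.
Verdict: Not invertible.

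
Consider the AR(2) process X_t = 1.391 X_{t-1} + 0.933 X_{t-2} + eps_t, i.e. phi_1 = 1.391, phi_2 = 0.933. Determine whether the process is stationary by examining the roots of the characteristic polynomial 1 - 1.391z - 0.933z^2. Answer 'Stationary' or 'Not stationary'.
\text{Not stationary}

The AR(p) characteristic polynomial is P(z) = 1 - 1.391z - 0.933z^2.
Stationarity requires all roots to lie outside the unit circle, i.e. |z| > 1 for every root.
Set 1 + (-1.391) z + (-0.933) z^2 = 0, i.e. a z^2 + b z + c = 0 with a = -0.933, b = -1.391, c = 1.
Discriminant D = b^2 - 4ac = (-1.391)^2 - 4*(-0.933)*1 = 1.934881 - (-3.732) = 5.666881.
D >= 0, so the roots are real: z = (-b +/- sqrt(D)) / (2a) = (1.391 +/- 2.380521) / (-1.866).
  z_1 = (1.391 + 2.380521) / (-1.866) = -2.0212,   |z_1| = 2.0212.
  z_2 = (1.391 - 2.380521) / (-1.866) = 0.5303,   |z_2| = 0.5303.
Moduli of all roots: 2.0212, 0.5303.
All moduli strictly greater than 1? No.
Verdict: Not stationary.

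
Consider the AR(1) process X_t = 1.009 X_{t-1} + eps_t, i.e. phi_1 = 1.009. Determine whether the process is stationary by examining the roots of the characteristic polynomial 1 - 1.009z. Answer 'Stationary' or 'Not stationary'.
\text{Not stationary}

The AR(p) characteristic polynomial is P(z) = 1 - 1.009z.
Stationarity requires all roots to lie outside the unit circle, i.e. |z| > 1 for every root.
This is linear in z: 1 + (-1.009) z = 0  =>  z = -1/(-1.009) = 0.99108,  |z| = 0.99108.
Moduli of all roots: 0.9911.
All moduli strictly greater than 1? No.
Verdict: Not stationary.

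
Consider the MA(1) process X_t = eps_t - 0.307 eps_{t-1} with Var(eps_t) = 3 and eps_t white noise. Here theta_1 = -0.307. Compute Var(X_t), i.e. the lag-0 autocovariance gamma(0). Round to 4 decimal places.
\gamma(0) = 3.2827

For an MA(q) process X_t = eps_t + sum_i theta_i eps_{t-i} with
Var(eps_t) = sigma^2, the variance is
  gamma(0) = sigma^2 * (1 + sum_i theta_i^2).
  sum_i theta_i^2 = (-0.307)^2 = 0.094249.
  gamma(0) = 3 * (1 + 0.094249) = 3 * 1.094249 = 3.282747, which rounds to 3.2827.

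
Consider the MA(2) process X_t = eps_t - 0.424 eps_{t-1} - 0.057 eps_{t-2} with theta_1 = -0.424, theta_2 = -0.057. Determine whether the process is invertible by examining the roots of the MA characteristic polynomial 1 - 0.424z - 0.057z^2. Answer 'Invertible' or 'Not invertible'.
\text{Invertible}

The MA(q) characteristic polynomial is P(z) = 1 - 0.424z - 0.057z^2.
Invertibility requires all roots to lie outside the unit circle, i.e. |z| > 1 for every root.
Set 1 + (-0.424) z + (-0.057) z^2 = 0, i.e. a z^2 + b z + c = 0 with a = -0.057, b = -0.424, c = 1.
Discriminant D = b^2 - 4ac = (-0.424)^2 - 4*(-0.057)*1 = 0.179776 - (-0.228) = 0.407776.
D >= 0, so the roots are real: z = (-b +/- sqrt(D)) / (2a) = (0.424 +/- 0.638573) / (-0.114).
  z_1 = (0.424 + 0.638573) / (-0.114) = -9.3208,   |z_1| = 9.3208.
  z_2 = (0.424 - 0.638573) / (-0.114) = 1.8822,   |z_2| = 1.8822.
Moduli of all roots: 9.3208, 1.8822.
All moduli strictly greater than 1? Yes.
Verdict: Invertible.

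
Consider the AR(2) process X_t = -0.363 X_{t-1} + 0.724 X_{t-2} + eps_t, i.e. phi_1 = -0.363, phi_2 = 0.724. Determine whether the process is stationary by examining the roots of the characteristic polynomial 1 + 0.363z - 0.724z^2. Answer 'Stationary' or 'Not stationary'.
\text{Not stationary}

The AR(p) characteristic polynomial is P(z) = 1 + 0.363z - 0.724z^2.
Stationarity requires all roots to lie outside the unit circle, i.e. |z| > 1 for every root.
Set 1 + (0.363) z + (-0.724) z^2 = 0, i.e. a z^2 + b z + c = 0 with a = -0.724, b = 0.363, c = 1.
Discriminant D = b^2 - 4ac = (0.363)^2 - 4*(-0.724)*1 = 0.131769 - (-2.896) = 3.027769.
D >= 0, so the roots are real: z = (-b +/- sqrt(D)) / (2a) = (-0.363 +/- 1.740049) / (-1.448).
  z_1 = (-0.363 + 1.740049) / (-1.448) = -0.951,   |z_1| = 0.951.
  z_2 = (-0.363 - 1.740049) / (-1.448) = 1.4524,   |z_2| = 1.4524.
Moduli of all roots: 0.9510, 1.4524.
All moduli strictly greater than 1? No.
Verdict: Not stationary.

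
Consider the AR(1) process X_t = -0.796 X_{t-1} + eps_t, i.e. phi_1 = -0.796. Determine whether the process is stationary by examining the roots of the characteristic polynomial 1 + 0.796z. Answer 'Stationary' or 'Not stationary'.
\text{Stationary}

The AR(p) characteristic polynomial is P(z) = 1 + 0.796z.
Stationarity requires all roots to lie outside the unit circle, i.e. |z| > 1 for every root.
This is linear in z: 1 + (0.796) z = 0  =>  z = -1/(0.796) = -1.256281,  |z| = 1.256281.
Moduli of all roots: 1.2563.
All moduli strictly greater than 1? Yes.
Verdict: Stationary.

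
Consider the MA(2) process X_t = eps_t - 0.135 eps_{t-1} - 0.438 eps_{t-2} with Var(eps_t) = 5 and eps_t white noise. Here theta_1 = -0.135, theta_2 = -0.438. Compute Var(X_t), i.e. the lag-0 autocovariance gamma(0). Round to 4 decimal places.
\gamma(0) = 6.0503

For an MA(q) process X_t = eps_t + sum_i theta_i eps_{t-i} with
Var(eps_t) = sigma^2, the variance is
  gamma(0) = sigma^2 * (1 + sum_i theta_i^2).
  sum_i theta_i^2 = (-0.135)^2 + (-0.438)^2 = 0.018225 + 0.191844 = 0.210069.
  gamma(0) = 5 * (1 + 0.210069) = 5 * 1.210069 = 6.050345, which rounds to 6.0503.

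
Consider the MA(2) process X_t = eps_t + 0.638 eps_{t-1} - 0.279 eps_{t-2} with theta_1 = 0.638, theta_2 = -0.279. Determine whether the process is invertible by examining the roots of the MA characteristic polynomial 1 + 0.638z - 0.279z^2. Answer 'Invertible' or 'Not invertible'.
\text{Invertible}

The MA(q) characteristic polynomial is P(z) = 1 + 0.638z - 0.279z^2.
Invertibility requires all roots to lie outside the unit circle, i.e. |z| > 1 for every root.
Set 1 + (0.638) z + (-0.279) z^2 = 0, i.e. a z^2 + b z + c = 0 with a = -0.279, b = 0.638, c = 1.
Discriminant D = b^2 - 4ac = (0.638)^2 - 4*(-0.279)*1 = 0.407044 - (-1.116) = 1.523044.
D >= 0, so the roots are real: z = (-b +/- sqrt(D)) / (2a) = (-0.638 +/- 1.234117) / (-0.558).
  z_1 = (-0.638 + 1.234117) / (-0.558) = -1.0683,   |z_1| = 1.0683.
  z_2 = (-0.638 - 1.234117) / (-0.558) = 3.355,   |z_2| = 3.355.
Moduli of all roots: 1.0683, 3.3550.
All moduli strictly greater than 1? Yes.
Verdict: Invertible.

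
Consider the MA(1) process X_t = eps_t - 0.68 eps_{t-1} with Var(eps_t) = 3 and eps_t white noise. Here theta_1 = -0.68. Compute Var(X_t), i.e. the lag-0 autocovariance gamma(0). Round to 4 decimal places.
\gamma(0) = 4.3872

For an MA(q) process X_t = eps_t + sum_i theta_i eps_{t-i} with
Var(eps_t) = sigma^2, the variance is
  gamma(0) = sigma^2 * (1 + sum_i theta_i^2).
  sum_i theta_i^2 = (-0.68)^2 = 0.4624.
  gamma(0) = 3 * (1 + 0.4624) = 3 * 1.4624 = 4.3872.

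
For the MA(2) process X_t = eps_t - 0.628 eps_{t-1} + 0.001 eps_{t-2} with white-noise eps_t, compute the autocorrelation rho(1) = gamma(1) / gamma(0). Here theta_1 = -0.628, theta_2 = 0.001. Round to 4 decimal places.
\rho(1) = -0.4508

For an MA(q) process with theta_0 = 1, the autocovariance is
  gamma(k) = sigma^2 * sum_{i=0..q-k} theta_i * theta_{i+k},
and rho(k) = gamma(k) / gamma(0). Sigma^2 cancels.
  numerator   = (1)*(-0.628) + (-0.628)*(0.001) = -0.628628.
  denominator = (1)^2 + (-0.628)^2 + (0.001)^2 = 1.394385.
  rho(1) = -0.628628 / 1.394385 = -0.4508.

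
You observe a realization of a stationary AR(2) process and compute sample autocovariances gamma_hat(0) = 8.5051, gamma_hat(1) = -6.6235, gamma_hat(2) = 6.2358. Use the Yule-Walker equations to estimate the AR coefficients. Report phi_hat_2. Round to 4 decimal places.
\hat\phi_{2} = 0.3220

The Yule-Walker equations for an AR(p) process read, in matrix form,
  Gamma_p phi = r_p,   with   (Gamma_p)_{ij} = gamma(|i - j|),
                       (r_p)_i = gamma(i),   i,j = 1..p.
Substitute the sample gammas (Toeplitz matrix and right-hand side of size 2):
  Gamma_p = [[8.5051, -6.6235], [-6.6235, 8.5051]]
  r_p     = [-6.6235, 6.2358]
Written out:
  8.5051 phi_1 - 6.6235 phi_2 = -6.6235
  -6.6235 phi_1 + 8.5051 phi_2 = 6.2358
Solve by Cramer's rule:
  det = gamma(0)^2 - gamma(1)^2 = (8.5051)^2 - (-6.6235)^2 = 72.33672601 - 43.87075225 = 28.46597376
  phi_hat_1 = [gamma(1) gamma(0) - gamma(1) gamma(2)] / det = [(-6.6235)(8.5051) - (-6.6235)(6.2358)] / 28.46597376 = -15.03070855 / 28.46597376 = -0.528
  phi_hat_2 = [gamma(0) gamma(2) - gamma(1)^2] / det = [(8.5051)(6.2358) - (-6.6235)^2] / 28.46597376 = 9.16535033 / 28.46597376 = 0.322
So phi_hat = [-0.5280, 0.3220].
Therefore phi_hat_2 = 0.3220.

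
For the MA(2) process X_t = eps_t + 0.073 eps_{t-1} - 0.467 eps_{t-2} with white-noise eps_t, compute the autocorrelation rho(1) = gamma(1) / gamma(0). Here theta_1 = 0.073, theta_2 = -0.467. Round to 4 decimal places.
\rho(1) = 0.0318

For an MA(q) process with theta_0 = 1, the autocovariance is
  gamma(k) = sigma^2 * sum_{i=0..q-k} theta_i * theta_{i+k},
and rho(k) = gamma(k) / gamma(0). Sigma^2 cancels.
  numerator   = (1)*(0.073) + (0.073)*(-0.467) = 0.038909.
  denominator = (1)^2 + (0.073)^2 + (-0.467)^2 = 1.223418.
  rho(1) = 0.038909 / 1.223418 = 0.0318.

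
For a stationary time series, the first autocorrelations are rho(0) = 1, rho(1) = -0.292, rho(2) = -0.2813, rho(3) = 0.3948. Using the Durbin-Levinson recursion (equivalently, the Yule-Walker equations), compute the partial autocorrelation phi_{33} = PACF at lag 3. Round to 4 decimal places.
\phi_{33} = 0.2119

The PACF at lag k is phi_{kk}, the last component of the solution
to the Yule-Walker system G_k phi = r_k where
  (G_k)_{ij} = rho(|i - j|), (r_k)_i = rho(i), i,j = 1..k.
Equivalently, Durbin-Levinson gives phi_{kk} iteratively:
  phi_{11} = rho(1)
  phi_{kk} = [rho(k) - sum_{j=1..k-1} phi_{k-1,j} rho(k-j)]
            / [1 - sum_{j=1..k-1} phi_{k-1,j} rho(j)],
  phi_{k,j} = phi_{k-1,j} - phi_{kk} phi_{k-1,k-j},  j = 1..k-1.
Step k = 1:
  phi_11 = rho(1) = -0.292.
Step k = 2:
  phi_22 = [rho(2) - phi_11 rho(1)] / [1 - phi_11 rho(1)] = [-0.2813 - (-0.292)(-0.292)] / [1 - (-0.292)(-0.292)]
         = -0.366564 / 0.914736 = -0.400732.
  Update: phi_21 = phi_11 - phi_22 phi_11 = -0.292 - (-0.400732)(-0.292) = -0.409014.
Step k = 3:
  phi_33 = [rho(3) - phi_21 rho(2) - phi_22 rho(1)] / [1 - phi_21 rho(1) - phi_22 rho(2)]
    numerator   = 0.3948 - (-0.409014)(-0.2813) - (-0.400732)(-0.292) = 0.16273068
    denominator = 1 - (-0.409014)(-0.292) - (-0.400732)(-0.2813) = 0.76784207
  phi_33 = 0.16273068 / 0.76784207 = 0.2119.
Therefore phi_{33} = 0.2119.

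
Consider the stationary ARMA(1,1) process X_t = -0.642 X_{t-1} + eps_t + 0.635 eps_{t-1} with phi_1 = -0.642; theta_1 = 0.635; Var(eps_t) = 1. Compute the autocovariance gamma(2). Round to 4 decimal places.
\gamma(2) = 0.0045

Multiply the model equation by X_{t-k} and take expectations. With theta_0 = psi_0 = 1 and psi_j the MA(infinity) weights, this gives
  gamma(k) - sum_i phi_i gamma(k-i) = c_k,
  c_k = sigma^2 * sum_{j=k..q} theta_j psi_{j-k}   (c_k = 0 for k > q),
using gamma(-m) = gamma(m).
psi-weights needed (psi_j = theta_j + sum_i phi_i psi_{j-i}):
  psi_1 = theta_1 + phi_1 = 0.635 + (-0.642) = -0.007
Right-hand sides:
  c_0 = sigma^2 (1 + theta_1 psi_1) = 1 * (1 + (0.635)(-0.007)) = 1 * 0.995555 = 0.995555
  c_1 = sigma^2 theta_1 = 1 * (0.635) = 0.635
  c_2 = 0
Equations for k = 0 and k = 1 (AR order 1):
  gamma(0) = phi_1 gamma(1) + c_0
  gamma(1) = phi_1 gamma(0) + c_1
Substituting the second into the first: gamma(0) (1 - phi_1^2) = c_0 + phi_1 c_1, so
  gamma(0) = (c_0 + phi_1 c_1) / (1 - phi_1^2) = (0.995555 + (-0.642)(0.635)) / (1 - (-0.642)^2) = 0.587885 / 0.587836 = 1.000083.
  gamma(1) = phi_1 gamma(0) + c_1 = (-0.642)(1.000083) + (0.635) = -0.007054.
For k = 2 (> q): gamma(2) = phi_1 gamma(1) = (-0.642)(-0.007054) = 0.004528.
Therefore gamma(2) = 0.0045 (to 4 decimal places).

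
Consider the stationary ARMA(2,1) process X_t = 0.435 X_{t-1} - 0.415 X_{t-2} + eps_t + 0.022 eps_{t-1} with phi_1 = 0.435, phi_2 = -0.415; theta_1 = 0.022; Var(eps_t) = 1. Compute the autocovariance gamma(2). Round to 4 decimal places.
\gamma(2) = -0.3738

Multiply the model equation by X_{t-k} and take expectations. With theta_0 = psi_0 = 1 and psi_j the MA(infinity) weights, this gives
  gamma(k) - sum_i phi_i gamma(k-i) = c_k,
  c_k = sigma^2 * sum_{j=k..q} theta_j psi_{j-k}   (c_k = 0 for k > q),
using gamma(-m) = gamma(m).
psi-weights needed (psi_j = theta_j + sum_i phi_i psi_{j-i}):
  psi_1 = theta_1 + phi_1 = 0.022 + (0.435) = 0.457
Right-hand sides:
  c_0 = sigma^2 (1 + theta_1 psi_1) = 1 * (1 + (0.022)(0.457)) = 1 * 1.010054 = 1.010054
  c_1 = sigma^2 theta_1 = 1 * (0.022) = 0.022
  c_2 = 0
Equations for k = 0, 1, 2 (AR order 2, c_2 = 0):
  (E0) gamma(0) = phi_1 gamma(1) + phi_2 gamma(2) + c_0
  (E1) gamma(1) = phi_1 gamma(0) + phi_2 gamma(1) + c_1
  (E2) gamma(2) = phi_1 gamma(1) + phi_2 gamma(0)
From (E1): gamma(1) = A gamma(0) + B with
  A = phi_1 / (1 - phi_2) = 0.435 / 1.415 = 0.30742,   B = c_1 / (1 - phi_2) = 0.022 / 1.415 = 0.015548.
Insert (E2) into (E0): gamma(0) (1 - phi_2^2) = phi_1 (1 + phi_2) gamma(1) + c_0.
  phi_1 (1 + phi_2) = (0.435)(0.585) = 0.254475,   1 - phi_2^2 = 0.827775.
Replace gamma(1) by A gamma(0) + B and collect gamma(0):
  gamma(0) [0.827775 - (0.254475)(0.30742)] = (0.254475)(0.015548) + 1.010054
  gamma(0) * 0.749544 = 1.014011
  gamma(0) = 1.014011 / 0.749544 = 1.352836.
  gamma(1) = A gamma(0) + B = (0.30742)(1.352836) + (0.015548) = 0.431437.
  gamma(2) = phi_1 gamma(1) + phi_2 gamma(0) = (0.435)(0.431437) + (-0.415)(1.352836) = -0.373752.
Therefore gamma(2) = -0.3738 (to 4 decimal places).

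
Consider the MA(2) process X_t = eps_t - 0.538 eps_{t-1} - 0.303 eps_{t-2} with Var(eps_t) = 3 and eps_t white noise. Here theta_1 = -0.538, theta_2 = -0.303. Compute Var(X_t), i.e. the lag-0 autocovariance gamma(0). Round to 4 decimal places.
\gamma(0) = 4.1438

For an MA(q) process X_t = eps_t + sum_i theta_i eps_{t-i} with
Var(eps_t) = sigma^2, the variance is
  gamma(0) = sigma^2 * (1 + sum_i theta_i^2).
  sum_i theta_i^2 = (-0.538)^2 + (-0.303)^2 = 0.289444 + 0.091809 = 0.381253.
  gamma(0) = 3 * (1 + 0.381253) = 3 * 1.381253 = 4.143759, which rounds to 4.1438.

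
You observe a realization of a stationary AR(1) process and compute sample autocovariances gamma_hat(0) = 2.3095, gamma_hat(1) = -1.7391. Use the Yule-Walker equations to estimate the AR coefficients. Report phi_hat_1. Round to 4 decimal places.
\hat\phi_{1} = -0.7530

The Yule-Walker equations for an AR(p) process read, in matrix form,
  Gamma_p phi = r_p,   with   (Gamma_p)_{ij} = gamma(|i - j|),
                       (r_p)_i = gamma(i),   i,j = 1..p.
Substitute the sample gammas (Toeplitz matrix and right-hand side of size 1):
  Gamma_p = [[2.3095]]
  r_p     = [-1.7391]
With p = 1 this is the single equation gamma(0) phi_1 = gamma(1):
  phi_hat_1 = gamma(1) / gamma(0) = -1.7391 / 2.3095 = -0.7530.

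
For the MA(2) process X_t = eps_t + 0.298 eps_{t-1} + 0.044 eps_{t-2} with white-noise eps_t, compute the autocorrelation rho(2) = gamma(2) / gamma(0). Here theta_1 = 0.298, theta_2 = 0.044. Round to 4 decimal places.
\rho(2) = 0.0403

For an MA(q) process with theta_0 = 1, the autocovariance is
  gamma(k) = sigma^2 * sum_{i=0..q-k} theta_i * theta_{i+k},
and rho(k) = gamma(k) / gamma(0). Sigma^2 cancels.
  numerator   = (1)*(0.044) = 0.044.
  denominator = (1)^2 + (0.298)^2 + (0.044)^2 = 1.09074.
  rho(2) = 0.044 / 1.09074 = 0.0403.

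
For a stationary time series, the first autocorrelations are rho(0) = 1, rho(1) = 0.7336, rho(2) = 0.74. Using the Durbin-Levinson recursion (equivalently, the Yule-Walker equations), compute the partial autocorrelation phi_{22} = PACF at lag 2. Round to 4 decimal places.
\phi_{22} = 0.4370

The PACF at lag k is phi_{kk}, the last component of the solution
to the Yule-Walker system G_k phi = r_k where
  (G_k)_{ij} = rho(|i - j|), (r_k)_i = rho(i), i,j = 1..k.
Equivalently, Durbin-Levinson gives phi_{kk} iteratively:
  phi_{11} = rho(1)
  phi_{kk} = [rho(k) - sum_{j=1..k-1} phi_{k-1,j} rho(k-j)]
            / [1 - sum_{j=1..k-1} phi_{k-1,j} rho(j)],
  phi_{k,j} = phi_{k-1,j} - phi_{kk} phi_{k-1,k-j},  j = 1..k-1.
Step k = 1:
  phi_11 = rho(1) = 0.7336.
Step k = 2:
  phi_22 = [rho(2) - phi_11 rho(1)] / [1 - phi_11 rho(1)] = [0.74 - (0.7336)(0.7336)] / [1 - (0.7336)(0.7336)]
         = 0.20183104 / 0.46183104 = 0.437.
Therefore phi_{22} = 0.4370.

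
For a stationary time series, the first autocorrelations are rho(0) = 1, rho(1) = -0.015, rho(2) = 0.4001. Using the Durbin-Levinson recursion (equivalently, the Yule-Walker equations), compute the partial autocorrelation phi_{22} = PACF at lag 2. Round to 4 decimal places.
\phi_{22} = 0.4000

The PACF at lag k is phi_{kk}, the last component of the solution
to the Yule-Walker system G_k phi = r_k where
  (G_k)_{ij} = rho(|i - j|), (r_k)_i = rho(i), i,j = 1..k.
Equivalently, Durbin-Levinson gives phi_{kk} iteratively:
  phi_{11} = rho(1)
  phi_{kk} = [rho(k) - sum_{j=1..k-1} phi_{k-1,j} rho(k-j)]
            / [1 - sum_{j=1..k-1} phi_{k-1,j} rho(j)],
  phi_{k,j} = phi_{k-1,j} - phi_{kk} phi_{k-1,k-j},  j = 1..k-1.
Step k = 1:
  phi_11 = rho(1) = -0.015.
Step k = 2:
  phi_22 = [rho(2) - phi_11 rho(1)] / [1 - phi_11 rho(1)] = [0.4001 - (-0.015)(-0.015)] / [1 - (-0.015)(-0.015)]
         = 0.399875 / 0.999775 = 0.4.
Therefore phi_{22} = 0.4000.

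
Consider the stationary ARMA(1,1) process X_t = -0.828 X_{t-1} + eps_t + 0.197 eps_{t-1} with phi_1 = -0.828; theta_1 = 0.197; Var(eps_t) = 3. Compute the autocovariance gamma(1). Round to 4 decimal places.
\gamma(1) = -5.0386

Multiply the model equation by X_{t-k} and take expectations. With theta_0 = psi_0 = 1 and psi_j the MA(infinity) weights, this gives
  gamma(k) - sum_i phi_i gamma(k-i) = c_k,
  c_k = sigma^2 * sum_{j=k..q} theta_j psi_{j-k}   (c_k = 0 for k > q),
using gamma(-m) = gamma(m).
psi-weights needed (psi_j = theta_j + sum_i phi_i psi_{j-i}):
  psi_1 = theta_1 + phi_1 = 0.197 + (-0.828) = -0.631
Right-hand sides:
  c_0 = sigma^2 (1 + theta_1 psi_1) = 3 * (1 + (0.197)(-0.631)) = 3 * 0.875693 = 2.627079
  c_1 = sigma^2 theta_1 = 3 * (0.197) = 0.591
  c_2 = 0
Equations for k = 0 and k = 1 (AR order 1):
  gamma(0) = phi_1 gamma(1) + c_0
  gamma(1) = phi_1 gamma(0) + c_1
Substituting the second into the first: gamma(0) (1 - phi_1^2) = c_0 + phi_1 c_1, so
  gamma(0) = (c_0 + phi_1 c_1) / (1 - phi_1^2) = (2.627079 + (-0.828)(0.591)) / (1 - (-0.828)^2) = 2.137731 / 0.314416 = 6.799053.
  gamma(1) = phi_1 gamma(0) + c_1 = (-0.828)(6.799053) + (0.591) = -5.038616.
Therefore gamma(1) = -5.0386 (to 4 decimal places).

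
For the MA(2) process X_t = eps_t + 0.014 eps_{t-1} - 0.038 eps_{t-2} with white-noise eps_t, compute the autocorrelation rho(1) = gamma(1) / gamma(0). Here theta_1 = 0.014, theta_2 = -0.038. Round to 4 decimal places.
\rho(1) = 0.0134

For an MA(q) process with theta_0 = 1, the autocovariance is
  gamma(k) = sigma^2 * sum_{i=0..q-k} theta_i * theta_{i+k},
and rho(k) = gamma(k) / gamma(0). Sigma^2 cancels.
  numerator   = (1)*(0.014) + (0.014)*(-0.038) = 0.013468.
  denominator = (1)^2 + (0.014)^2 + (-0.038)^2 = 1.00164.
  rho(1) = 0.013468 / 1.00164 = 0.0134.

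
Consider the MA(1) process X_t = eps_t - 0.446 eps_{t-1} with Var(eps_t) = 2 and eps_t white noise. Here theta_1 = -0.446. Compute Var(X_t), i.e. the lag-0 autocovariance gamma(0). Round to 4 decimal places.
\gamma(0) = 2.3978

For an MA(q) process X_t = eps_t + sum_i theta_i eps_{t-i} with
Var(eps_t) = sigma^2, the variance is
  gamma(0) = sigma^2 * (1 + sum_i theta_i^2).
  sum_i theta_i^2 = (-0.446)^2 = 0.198916.
  gamma(0) = 2 * (1 + 0.198916) = 2 * 1.198916 = 2.397832, which rounds to 2.3978.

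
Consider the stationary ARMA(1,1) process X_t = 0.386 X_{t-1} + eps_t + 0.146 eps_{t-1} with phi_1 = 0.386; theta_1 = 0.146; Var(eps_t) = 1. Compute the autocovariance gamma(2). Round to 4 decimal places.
\gamma(2) = 0.2549

Multiply the model equation by X_{t-k} and take expectations. With theta_0 = psi_0 = 1 and psi_j the MA(infinity) weights, this gives
  gamma(k) - sum_i phi_i gamma(k-i) = c_k,
  c_k = sigma^2 * sum_{j=k..q} theta_j psi_{j-k}   (c_k = 0 for k > q),
using gamma(-m) = gamma(m).
psi-weights needed (psi_j = theta_j + sum_i phi_i psi_{j-i}):
  psi_1 = theta_1 + phi_1 = 0.146 + (0.386) = 0.532
Right-hand sides:
  c_0 = sigma^2 (1 + theta_1 psi_1) = 1 * (1 + (0.146)(0.532)) = 1 * 1.077672 = 1.077672
  c_1 = sigma^2 theta_1 = 1 * (0.146) = 0.146
  c_2 = 0
Equations for k = 0 and k = 1 (AR order 1):
  gamma(0) = phi_1 gamma(1) + c_0
  gamma(1) = phi_1 gamma(0) + c_1
Substituting the second into the first: gamma(0) (1 - phi_1^2) = c_0 + phi_1 c_1, so
  gamma(0) = (c_0 + phi_1 c_1) / (1 - phi_1^2) = (1.077672 + (0.386)(0.146)) / (1 - (0.386)^2) = 1.134028 / 0.851004 = 1.332577.
  gamma(1) = phi_1 gamma(0) + c_1 = (0.386)(1.332577) + (0.146) = 0.660375.
For k = 2 (> q): gamma(2) = phi_1 gamma(1) = (0.386)(0.660375) = 0.254905.
Therefore gamma(2) = 0.2549 (to 4 decimal places).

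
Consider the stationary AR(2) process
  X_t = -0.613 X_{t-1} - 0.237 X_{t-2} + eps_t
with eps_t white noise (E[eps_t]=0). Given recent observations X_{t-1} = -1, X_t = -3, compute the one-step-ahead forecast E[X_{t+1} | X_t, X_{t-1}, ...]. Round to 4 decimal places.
E[X_{t+1} \mid \mathcal F_t] = 2.0760

For an AR(p) model X_t = c + sum_i phi_i X_{t-i} + eps_t, the
one-step-ahead conditional mean is
  E[X_{t+1} | X_t, ...] = c + sum_i phi_i X_{t+1-i}.
Substitute known values:
  E[X_{t+1} | ...] = (-0.613) * (-3) + (-0.237) * (-1)
                   = 2.0760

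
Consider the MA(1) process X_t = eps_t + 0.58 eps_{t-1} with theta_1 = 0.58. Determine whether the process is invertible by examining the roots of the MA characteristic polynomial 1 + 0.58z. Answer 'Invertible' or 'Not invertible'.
\text{Invertible}

The MA(q) characteristic polynomial is P(z) = 1 + 0.58z.
Invertibility requires all roots to lie outside the unit circle, i.e. |z| > 1 for every root.
This is linear in z: 1 + (0.58) z = 0  =>  z = -1/(0.58) = -1.724138,  |z| = 1.724138.
Moduli of all roots: 1.7241.
All moduli strictly greater than 1? Yes.
Verdict: Invertible.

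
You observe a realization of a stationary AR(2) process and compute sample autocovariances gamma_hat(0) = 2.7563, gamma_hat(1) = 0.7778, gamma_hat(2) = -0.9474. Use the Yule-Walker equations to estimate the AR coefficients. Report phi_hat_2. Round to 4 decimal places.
\hat\phi_{2} = -0.4600

The Yule-Walker equations for an AR(p) process read, in matrix form,
  Gamma_p phi = r_p,   with   (Gamma_p)_{ij} = gamma(|i - j|),
                       (r_p)_i = gamma(i),   i,j = 1..p.
Substitute the sample gammas (Toeplitz matrix and right-hand side of size 2):
  Gamma_p = [[2.7563, 0.7778], [0.7778, 2.7563]]
  r_p     = [0.7778, -0.9474]
Written out:
  2.7563 phi_1 + 0.7778 phi_2 = 0.7778
  0.7778 phi_1 + 2.7563 phi_2 = -0.9474
Solve by Cramer's rule:
  det = gamma(0)^2 - gamma(1)^2 = (2.7563)^2 - (0.7778)^2 = 7.59718969 - 0.60497284 = 6.99221685
  phi_hat_1 = [gamma(1) gamma(0) - gamma(1) gamma(2)] / det = [(0.7778)(2.7563) - (0.7778)(-0.9474)] / 6.99221685 = 2.88073786 / 6.99221685 = 0.412
  phi_hat_2 = [gamma(0) gamma(2) - gamma(1)^2] / det = [(2.7563)(-0.9474) - (0.7778)^2] / 6.99221685 = -3.21629146 / 6.99221685 = -0.46
So phi_hat = [0.4120, -0.4600].
Therefore phi_hat_2 = -0.4600.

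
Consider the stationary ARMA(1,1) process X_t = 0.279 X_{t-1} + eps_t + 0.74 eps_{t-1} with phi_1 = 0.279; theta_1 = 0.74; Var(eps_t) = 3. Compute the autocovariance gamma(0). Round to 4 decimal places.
\gamma(0) = 6.3780

Multiply the model equation by X_{t-k} and take expectations. With theta_0 = psi_0 = 1 and psi_j the MA(infinity) weights, this gives
  gamma(k) - sum_i phi_i gamma(k-i) = c_k,
  c_k = sigma^2 * sum_{j=k..q} theta_j psi_{j-k}   (c_k = 0 for k > q),
using gamma(-m) = gamma(m).
psi-weights needed (psi_j = theta_j + sum_i phi_i psi_{j-i}):
  psi_1 = theta_1 + phi_1 = 0.74 + (0.279) = 1.019
Right-hand sides:
  c_0 = sigma^2 (1 + theta_1 psi_1) = 3 * (1 + (0.74)(1.019)) = 3 * 1.75406 = 5.26218
  c_1 = sigma^2 theta_1 = 3 * (0.74) = 2.22
  c_2 = 0
Equations for k = 0 and k = 1 (AR order 1):
  gamma(0) = phi_1 gamma(1) + c_0
  gamma(1) = phi_1 gamma(0) + c_1
Substituting the second into the first: gamma(0) (1 - phi_1^2) = c_0 + phi_1 c_1, so
  gamma(0) = (c_0 + phi_1 c_1) / (1 - phi_1^2) = (5.26218 + (0.279)(2.22)) / (1 - (0.279)^2) = 5.88156 / 0.922159 = 6.378032.
Therefore gamma(0) = 6.3780 (to 4 decimal places).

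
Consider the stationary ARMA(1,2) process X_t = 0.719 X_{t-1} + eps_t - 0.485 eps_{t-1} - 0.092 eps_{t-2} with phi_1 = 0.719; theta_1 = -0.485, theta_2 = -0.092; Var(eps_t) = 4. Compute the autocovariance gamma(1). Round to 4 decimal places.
\gamma(1) = 1.0420

Multiply the model equation by X_{t-k} and take expectations. With theta_0 = psi_0 = 1 and psi_j the MA(infinity) weights, this gives
  gamma(k) - sum_i phi_i gamma(k-i) = c_k,
  c_k = sigma^2 * sum_{j=k..q} theta_j psi_{j-k}   (c_k = 0 for k > q),
using gamma(-m) = gamma(m).
psi-weights needed (psi_j = theta_j + sum_i phi_i psi_{j-i}):
  psi_1 = theta_1 + phi_1 = -0.485 + (0.719) = 0.234
  psi_2 = theta_2 + phi_1 psi_1 = -0.092 + (0.719)(0.234) = 0.076246
Right-hand sides:
  c_0 = sigma^2 (1 + theta_1 psi_1 + theta_2 psi_2) = 4 * (1 + (-0.485)(0.234) + (-0.092)(0.076246)) = 4 * 0.879495 = 3.517981
  c_1 = sigma^2 (theta_1 + theta_2 psi_1) = 4 * (-0.485 + (-0.092)(0.234)) = -2.026112
  c_2 = sigma^2 theta_2 = 4 * (-0.092) = -0.368
Equations for k = 0 and k = 1 (AR order 1):
  gamma(0) = phi_1 gamma(1) + c_0
  gamma(1) = phi_1 gamma(0) + c_1
Substituting the second into the first: gamma(0) (1 - phi_1^2) = c_0 + phi_1 c_1, so
  gamma(0) = (c_0 + phi_1 c_1) / (1 - phi_1^2) = (3.517981 + (0.719)(-2.026112)) / (1 - (0.719)^2) = 2.061207 / 0.483039 = 4.267165.
  gamma(1) = phi_1 gamma(0) + c_1 = (0.719)(4.267165) + (-2.026112) = 1.041979.
Therefore gamma(1) = 1.0420 (to 4 decimal places).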